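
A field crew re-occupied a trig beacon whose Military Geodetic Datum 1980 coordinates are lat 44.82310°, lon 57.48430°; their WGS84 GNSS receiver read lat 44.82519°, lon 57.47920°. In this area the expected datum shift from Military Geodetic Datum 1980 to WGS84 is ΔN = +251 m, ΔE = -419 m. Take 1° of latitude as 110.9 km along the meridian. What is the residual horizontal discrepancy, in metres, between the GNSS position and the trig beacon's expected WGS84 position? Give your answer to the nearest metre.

26 m

Observed coordinate differences: Δφ = +0.00209°, Δλ = -0.00510°.
Converting to metres (1° lat = 110900 m, cos φ = 0.709287): observed ΔN = 231.8 m, observed ΔE = -401.2 m.
Subtracting the expected shift leaves a residual of 231.8 − (251) = -19.2 m north and -401.2 − (-419) = 17.8 m east.
Residual distance = √((-19.2)² + 17.8²) = 26.2 m.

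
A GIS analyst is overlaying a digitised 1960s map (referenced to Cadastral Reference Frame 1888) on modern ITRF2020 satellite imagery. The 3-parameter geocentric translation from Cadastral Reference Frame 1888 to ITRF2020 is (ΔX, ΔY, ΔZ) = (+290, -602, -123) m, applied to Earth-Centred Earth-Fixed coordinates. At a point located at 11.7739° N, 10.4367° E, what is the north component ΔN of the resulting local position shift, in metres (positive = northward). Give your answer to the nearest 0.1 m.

At φ = 11.7739°, λ = 10.4367°: sin φ = 0.204050, cos φ = 0.978960, sin λ = 0.181149, cos λ = 0.983456.
ΔN = −sin φ cos λ·ΔX − sin φ sin λ·ΔY + cos φ·ΔZ = −(0.204050)(0.983456)(290) − (0.204050)(0.181149)(-602) + (0.978960)(-123) = -156.36 m.

ΔN = -156.4 m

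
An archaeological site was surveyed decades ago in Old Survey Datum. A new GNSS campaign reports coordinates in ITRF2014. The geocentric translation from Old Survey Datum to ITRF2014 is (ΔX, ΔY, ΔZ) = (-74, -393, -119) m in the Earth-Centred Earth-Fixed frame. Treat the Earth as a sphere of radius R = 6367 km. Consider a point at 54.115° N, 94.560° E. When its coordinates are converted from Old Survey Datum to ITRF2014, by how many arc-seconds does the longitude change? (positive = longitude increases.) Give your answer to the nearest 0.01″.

Δλ = 5.80″

sin φ = 0.810195, cos φ = 0.586160, sin λ = 0.996835, cos λ = -0.079503.
East component: ΔE = −sin λ·ΔX + cos λ·ΔY = −(0.996835)(-74) + (-0.079503)(-393) = 105.01 m.
1° of latitude spans πR/180 = 111125 m; at latitude φ, 1° of longitude spans that × cos φ = 65137.1 m, so Δλ = 105.01 / 65137.1 × 3600 = 5.804″.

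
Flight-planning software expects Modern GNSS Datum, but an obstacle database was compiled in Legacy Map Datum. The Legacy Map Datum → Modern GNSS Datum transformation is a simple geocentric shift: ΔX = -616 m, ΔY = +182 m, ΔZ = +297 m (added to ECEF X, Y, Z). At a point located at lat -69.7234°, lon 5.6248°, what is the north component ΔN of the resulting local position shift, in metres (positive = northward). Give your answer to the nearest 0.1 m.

At φ = -69.7234°, λ = 5.6248°: sin φ = -0.938031, cos φ = 0.346553, sin λ = 0.098014, cos λ = 0.995185.
ΔN = −sin φ cos λ·ΔX − sin φ sin λ·ΔY + cos φ·ΔZ = −(-0.938031)(0.995185)(-616) − (-0.938031)(0.098014)(182) + (0.346553)(297) = -455.39 m.

ΔN = -455.4 m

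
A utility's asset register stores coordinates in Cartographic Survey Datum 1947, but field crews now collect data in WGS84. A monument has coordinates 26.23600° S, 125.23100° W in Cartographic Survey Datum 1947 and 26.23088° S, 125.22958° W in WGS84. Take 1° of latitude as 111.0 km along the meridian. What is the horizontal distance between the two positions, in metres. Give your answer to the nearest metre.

586 m

Δφ = -26.23088° − -26.23600° = +0.00512°; Δλ = -125.22958° − -125.23100° = +0.00142°.
ΔN = Δφ × 111000 = 568.3 m; ΔE = Δλ × 111000 × cos(-26.23600°) = +0.00142 × 111000 × 0.896981 = 141.4 m.
Distance = √(ΔE² + ΔN²) = √(141.4² + 568.3²) = 585.6 m.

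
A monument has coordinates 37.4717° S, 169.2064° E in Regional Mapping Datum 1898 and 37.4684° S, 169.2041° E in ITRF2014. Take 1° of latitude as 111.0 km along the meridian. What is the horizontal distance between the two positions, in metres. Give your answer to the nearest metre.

419 m

Δφ = -37.4684° − -37.4717° = +0.0033°; Δλ = 169.2041° − 169.2064° = -0.0023°.
ΔN = Δφ × 111000 = 366.3 m; ΔE = Δλ × 111000 × cos(-37.4717°) = -0.0023 × 111000 × 0.793654 = -202.6 m.
Distance = √(ΔE² + ΔN²) = √((-202.6)² + 366.3²) = 418.6 m.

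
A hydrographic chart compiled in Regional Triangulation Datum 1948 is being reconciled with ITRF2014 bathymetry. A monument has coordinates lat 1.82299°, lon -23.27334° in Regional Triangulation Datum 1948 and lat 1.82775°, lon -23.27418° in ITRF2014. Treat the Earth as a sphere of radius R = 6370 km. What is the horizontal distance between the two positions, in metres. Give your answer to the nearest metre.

Δφ = 1.82775° − 1.82299° = +0.00476°; Δλ = -23.27418° − -23.27334° = -0.00084°.
1° along a meridian = πR/180 = 111177 m.
ΔN = Δφ × 111177 = 529.2 m; ΔE = Δλ × 111177 × cos(1.82299°) = -0.00084 × 111177 × 0.999494 = -93.3 m.
Distance = √(ΔE² + ΔN²) = √((-93.3)² + 529.2²) = 537.4 m.

537 m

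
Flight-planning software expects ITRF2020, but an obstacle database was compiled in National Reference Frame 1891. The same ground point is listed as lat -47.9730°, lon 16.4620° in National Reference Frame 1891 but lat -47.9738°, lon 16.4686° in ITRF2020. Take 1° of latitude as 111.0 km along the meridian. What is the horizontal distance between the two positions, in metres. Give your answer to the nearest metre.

Δφ = -47.9738° − -47.9730° = -0.0008°; Δλ = 16.4686° − 16.4620° = +0.0066°.
ΔN = Δφ × 111000 = -88.8 m; ΔE = Δλ × 111000 × cos(-47.9730°) = +0.0066 × 111000 × 0.669481 = 490.5 m.
Distance = √(ΔE² + ΔN²) = √(490.5² + (-88.8)²) = 498.4 m.

498 m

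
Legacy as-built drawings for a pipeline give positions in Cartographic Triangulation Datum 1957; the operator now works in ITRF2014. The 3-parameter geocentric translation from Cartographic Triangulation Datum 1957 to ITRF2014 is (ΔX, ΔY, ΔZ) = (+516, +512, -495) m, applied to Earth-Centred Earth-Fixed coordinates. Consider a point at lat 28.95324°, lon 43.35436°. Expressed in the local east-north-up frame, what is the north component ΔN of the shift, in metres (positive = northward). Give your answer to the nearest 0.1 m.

ΔN = -784.9 m

At φ = 28.95324°, λ = 43.35436°: sin φ = 0.484096, cos φ = 0.875015, sin λ = 0.686509, cos λ = 0.727122.
ΔN = −sin φ cos λ·ΔX − sin φ sin λ·ΔY + cos φ·ΔZ = −(0.484096)(0.727122)(516) − (0.484096)(0.686509)(512) + (0.875015)(-495) = -784.92 m.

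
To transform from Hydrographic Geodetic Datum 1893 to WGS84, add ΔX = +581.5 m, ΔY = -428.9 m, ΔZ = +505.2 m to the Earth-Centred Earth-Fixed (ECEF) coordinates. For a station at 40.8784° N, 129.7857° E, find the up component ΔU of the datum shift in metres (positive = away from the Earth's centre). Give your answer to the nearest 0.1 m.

ΔU = -199.9 m

At φ = 40.8784°, λ = 129.7857°: sin φ = 0.654456, cos φ = 0.756100, sin λ = 0.768443, cos λ = -0.639918.
ΔU = cos φ cos λ·ΔX + cos φ sin λ·ΔY + sin φ·ΔZ = (0.756100)(-0.639918)(581.5) + (0.756100)(0.768443)(-428.9) + (0.654456)(505.2) = -199.92 m.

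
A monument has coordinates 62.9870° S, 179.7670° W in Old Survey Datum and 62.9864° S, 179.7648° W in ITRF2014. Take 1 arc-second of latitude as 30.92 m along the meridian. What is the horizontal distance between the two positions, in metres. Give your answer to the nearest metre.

Δφ = -62.9864° − -62.9870° = +0.0006°; Δλ = -179.7648° − -179.7670° = +0.0022°.
1° of latitude = 3600 × 30.92 = 111312 m.
ΔN = Δφ × 111312 = 66.8 m; ΔE = Δλ × 111312 × cos(-62.9870°) = +0.0022 × 111312 × 0.454193 = 111.2 m.
Distance = √(ΔE² + ΔN²) = √(111.2² + 66.8²) = 129.7 m.

130 m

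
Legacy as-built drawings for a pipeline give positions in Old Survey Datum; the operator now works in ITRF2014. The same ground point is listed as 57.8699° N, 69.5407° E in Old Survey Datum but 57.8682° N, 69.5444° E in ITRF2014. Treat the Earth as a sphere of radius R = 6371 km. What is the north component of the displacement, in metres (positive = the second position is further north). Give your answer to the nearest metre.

ΔN = -189 m

Δφ = 57.8682° − 57.8699° = -0.0017°; Δλ = 69.5444° − 69.5407° = +0.0037°.
1° along a meridian = πR/180 = 111195 m.
ΔN = Δφ × 111195 = -189.0 m; ΔE = Δλ × 111195 × cos(57.8699°) = +0.0037 × 111195 × 0.531844 = 218.8 m.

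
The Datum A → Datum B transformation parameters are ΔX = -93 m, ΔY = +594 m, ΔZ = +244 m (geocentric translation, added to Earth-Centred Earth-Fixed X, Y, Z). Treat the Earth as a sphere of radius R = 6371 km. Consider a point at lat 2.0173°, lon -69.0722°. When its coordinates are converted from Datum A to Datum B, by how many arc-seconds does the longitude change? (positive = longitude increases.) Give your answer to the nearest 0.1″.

sin φ = 0.035201, cos φ = 0.999380, sin λ = -0.934031, cos λ = 0.357191.
East component: ΔE = −sin λ·ΔX + cos λ·ΔY = −(-0.934031)(-93) + (0.357191)(594) = 125.31 m.
1° of latitude spans πR/180 = 111195 m; at latitude φ, 1° of longitude spans that × cos φ = 111126.0 m, so Δλ = 125.31 / 111126.0 × 3600 = 4.059″.

Δλ = 4.1″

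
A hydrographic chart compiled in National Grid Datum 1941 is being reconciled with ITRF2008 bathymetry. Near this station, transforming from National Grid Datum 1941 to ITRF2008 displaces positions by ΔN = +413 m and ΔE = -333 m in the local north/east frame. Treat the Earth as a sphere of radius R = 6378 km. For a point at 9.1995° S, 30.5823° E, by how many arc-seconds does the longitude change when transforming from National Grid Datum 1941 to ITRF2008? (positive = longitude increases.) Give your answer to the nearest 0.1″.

Δλ = -10.9″

At latitude -9.1995°, cos φ = 0.987138.
One radian of longitude at latitude φ spans R cos φ, so Δλ = ΔE / (R cos φ) = -333.0 / (6378000 × 0.987138) = -5.2891e-05 rad = -10.910″.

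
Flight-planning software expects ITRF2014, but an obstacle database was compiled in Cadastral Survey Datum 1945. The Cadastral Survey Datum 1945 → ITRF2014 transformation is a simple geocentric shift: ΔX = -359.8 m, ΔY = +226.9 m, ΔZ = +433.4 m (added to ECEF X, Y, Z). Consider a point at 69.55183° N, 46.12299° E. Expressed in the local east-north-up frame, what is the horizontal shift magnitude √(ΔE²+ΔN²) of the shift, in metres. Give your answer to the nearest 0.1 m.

The local east axis at (φ, λ) is (−sin λ, cos λ, 0), so ΔE = −sin(46.12299°)·(-359.8) + cos(46.12299°)·226.9 = 416.62 m.
The local north axis is (−sin φ cos λ, −sin φ sin λ, cos φ), giving ΔN = 233.668 − 153.250 + 151.413 = 231.83 m.
Horizontal magnitude = √(ΔE² + ΔN²) = √(416.62² + 231.83²) = 476.78 m.

476.8 m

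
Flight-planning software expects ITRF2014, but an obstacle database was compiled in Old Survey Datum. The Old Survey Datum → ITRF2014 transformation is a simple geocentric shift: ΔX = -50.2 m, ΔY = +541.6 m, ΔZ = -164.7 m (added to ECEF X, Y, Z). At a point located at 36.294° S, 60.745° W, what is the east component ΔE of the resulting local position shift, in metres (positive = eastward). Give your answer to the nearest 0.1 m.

ΔE = 220.9 m

The local east axis at (φ, λ) is (−sin λ, cos λ, 0), so ΔE = −sin(-60.745°)·(-50.2) + cos(-60.745°)·541.6 = 220.88 m.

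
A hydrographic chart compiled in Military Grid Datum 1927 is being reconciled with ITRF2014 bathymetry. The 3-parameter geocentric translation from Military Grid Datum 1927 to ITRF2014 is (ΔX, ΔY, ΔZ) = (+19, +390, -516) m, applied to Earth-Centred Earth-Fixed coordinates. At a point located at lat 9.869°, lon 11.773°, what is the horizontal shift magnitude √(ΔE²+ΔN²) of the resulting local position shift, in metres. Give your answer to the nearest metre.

The local east axis at (φ, λ) is (−sin λ, cos λ, 0), so ΔE = −sin(11.773°)·19 + cos(11.773°)·390 = 377.92 m.
The local north axis is (−sin φ cos λ, −sin φ sin λ, cos φ), giving ΔN = -3.188 − 13.639 − 508.364 = -525.19 m.
Horizontal magnitude = √(ΔE² + ΔN²) = √(377.92² + (-525.19)²) = 647.03 m.

647 m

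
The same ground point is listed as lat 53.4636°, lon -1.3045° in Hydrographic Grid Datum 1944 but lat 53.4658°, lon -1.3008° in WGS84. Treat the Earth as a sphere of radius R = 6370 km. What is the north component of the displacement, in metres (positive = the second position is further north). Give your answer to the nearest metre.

ΔN = 245 m

Δφ = 53.4658° − 53.4636° = +0.0022°; Δλ = -1.3008° − -1.3045° = +0.0037°.
1° along a meridian = πR/180 = 111177 m.
ΔN = Δφ × 111177 = 244.6 m; ΔE = Δλ × 111177 × cos(53.4636°) = +0.0037 × 111177 × 0.595333 = 244.9 m.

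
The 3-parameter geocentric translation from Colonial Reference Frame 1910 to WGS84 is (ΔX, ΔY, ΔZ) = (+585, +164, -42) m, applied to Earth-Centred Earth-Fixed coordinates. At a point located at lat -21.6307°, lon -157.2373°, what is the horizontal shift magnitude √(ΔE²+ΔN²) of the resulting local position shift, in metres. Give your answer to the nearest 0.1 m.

The local east axis at (φ, λ) is (−sin λ, cos λ, 0), so ΔE = −sin(-157.2373°)·585 + cos(-157.2373°)·164 = 75.12 m.
The local north axis is (−sin φ cos λ, −sin φ sin λ, cos φ), giving ΔN = -198.849 − 23.391 − 39.042 = -261.28 m.
Horizontal magnitude = √(ΔE² + ΔN²) = √(75.12² + (-261.28)²) = 271.87 m.

271.9 m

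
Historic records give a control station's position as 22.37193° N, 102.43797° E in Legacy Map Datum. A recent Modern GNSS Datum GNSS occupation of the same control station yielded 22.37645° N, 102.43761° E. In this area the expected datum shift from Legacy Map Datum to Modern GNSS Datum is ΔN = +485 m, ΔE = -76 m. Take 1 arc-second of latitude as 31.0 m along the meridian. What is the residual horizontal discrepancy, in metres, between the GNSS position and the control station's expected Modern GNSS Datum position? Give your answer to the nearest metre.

43 m

Observed coordinate differences: Δφ = +0.00452°, Δλ = -0.00036°.
Converting to metres (1° lat = 111600 m, cos φ = 0.924733): observed ΔN = 504.4 m, observed ΔE = -37.2 m.
Subtracting the expected shift leaves a residual of 504.4 − (485) = 19.4 m north and -37.2 − (-76) = 38.8 m east.
Residual distance = √(19.4² + 38.8²) = 43.4 m.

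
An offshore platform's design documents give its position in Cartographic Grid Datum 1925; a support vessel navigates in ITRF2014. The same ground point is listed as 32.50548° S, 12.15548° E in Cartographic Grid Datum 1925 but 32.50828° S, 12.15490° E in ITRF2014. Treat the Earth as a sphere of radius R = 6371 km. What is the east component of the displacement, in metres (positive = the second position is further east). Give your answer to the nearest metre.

Δφ = -32.50828° − -32.50548° = -0.00280°; Δλ = 12.15490° − 12.15548° = -0.00058°.
1° along a meridian = πR/180 = 111195 m.
ΔN = Δφ × 111195 = -311.3 m; ΔE = Δλ × 111195 × cos(-32.50548°) = -0.00058 × 111195 × 0.843340 = -54.4 m.

ΔE = -54 m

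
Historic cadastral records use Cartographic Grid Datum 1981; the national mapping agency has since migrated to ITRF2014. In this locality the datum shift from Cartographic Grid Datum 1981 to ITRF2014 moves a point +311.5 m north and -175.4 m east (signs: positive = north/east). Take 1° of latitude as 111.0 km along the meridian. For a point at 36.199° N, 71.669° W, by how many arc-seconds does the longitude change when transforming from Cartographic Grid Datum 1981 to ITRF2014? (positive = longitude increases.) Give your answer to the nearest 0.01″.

Δλ = -7.05″

At latitude 36.199°, cos φ = 0.806971.
1° of longitude at this latitude = 111.0 × cos φ = 89.57 km, so Δλ = -175.4 / 89573.7 = -0.0019582° = -7.049″.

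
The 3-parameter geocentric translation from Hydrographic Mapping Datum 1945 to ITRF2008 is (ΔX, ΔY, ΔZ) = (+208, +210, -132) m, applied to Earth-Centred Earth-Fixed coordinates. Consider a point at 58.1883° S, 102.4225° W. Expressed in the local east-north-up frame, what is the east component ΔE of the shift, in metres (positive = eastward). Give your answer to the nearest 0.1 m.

The local east axis at (φ, λ) is (−sin λ, cos λ, 0), so ΔE = −sin(-102.4225°)·208 + cos(-102.4225°)·210 = 157.96 m.

ΔE = 158.0 m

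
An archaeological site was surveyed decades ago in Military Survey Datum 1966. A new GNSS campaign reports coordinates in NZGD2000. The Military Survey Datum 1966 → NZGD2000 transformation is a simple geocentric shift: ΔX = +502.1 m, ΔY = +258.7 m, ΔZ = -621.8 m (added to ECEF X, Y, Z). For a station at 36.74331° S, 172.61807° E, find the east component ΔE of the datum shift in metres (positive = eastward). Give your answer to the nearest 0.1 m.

ΔE = -321.1 m

At φ = -36.74331°, λ = 172.61807°: sin φ = -0.598231, cos φ = 0.801324, sin λ = 0.128483, cos λ = -0.991712.
ΔE = −sin λ·ΔX + cos λ·ΔY = −(0.128483)·(502.1) + (-0.991712)·(258.7) = -321.07 m.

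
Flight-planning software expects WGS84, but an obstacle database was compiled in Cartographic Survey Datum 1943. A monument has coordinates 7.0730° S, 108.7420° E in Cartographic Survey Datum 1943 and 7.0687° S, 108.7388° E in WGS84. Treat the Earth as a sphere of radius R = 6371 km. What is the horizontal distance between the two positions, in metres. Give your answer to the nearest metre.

594 m

Δφ = -7.0687° − -7.0730° = +0.0043°; Δλ = 108.7388° − 108.7420° = -0.0032°.
1° along a meridian = πR/180 = 111195 m.
ΔN = Δφ × 111195 = 478.1 m; ΔE = Δλ × 111195 × cos(-7.0730°) = -0.0032 × 111195 × 0.992390 = -353.1 m.
Distance = √(ΔE² + ΔN²) = √((-353.1)² + 478.1²) = 594.4 m.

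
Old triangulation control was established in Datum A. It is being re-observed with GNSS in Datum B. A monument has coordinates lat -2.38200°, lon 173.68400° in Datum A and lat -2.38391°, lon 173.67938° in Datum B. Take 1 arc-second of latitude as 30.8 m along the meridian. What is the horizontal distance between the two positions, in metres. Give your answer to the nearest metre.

554 m

Δφ = -2.38391° − -2.38200° = -0.00191°; Δλ = 173.67938° − 173.68400° = -0.00462°.
1° of latitude = 3600 × 30.80 = 110880 m.
ΔN = Δφ × 110880 = -211.8 m; ΔE = Δλ × 110880 × cos(-2.38200°) = -0.00462 × 110880 × 0.999136 = -511.8 m.
Distance = √(ΔE² + ΔN²) = √((-511.8)² + (-211.8)²) = 553.9 m.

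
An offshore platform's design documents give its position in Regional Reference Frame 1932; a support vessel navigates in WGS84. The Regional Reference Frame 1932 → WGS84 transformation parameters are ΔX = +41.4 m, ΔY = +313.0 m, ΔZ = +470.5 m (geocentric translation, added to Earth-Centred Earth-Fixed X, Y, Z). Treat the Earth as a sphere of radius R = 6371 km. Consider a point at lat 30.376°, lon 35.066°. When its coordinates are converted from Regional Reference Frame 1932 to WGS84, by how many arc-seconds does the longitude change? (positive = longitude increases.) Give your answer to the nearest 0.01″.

sin φ = 0.505672, cos φ = 0.862726, sin λ = 0.574520, cos λ = 0.818491.
East component: ΔE = −sin λ·ΔX + cos λ·ΔY = −(0.574520)(41.4) + (0.818491)(313.0) = 232.40 m.
1° of latitude spans πR/180 = 111195 m; at latitude φ, 1° of longitude spans that × cos φ = 95930.7 m, so Δλ = 232.40 / 95930.7 × 3600 = 8.721″.

Δλ = 8.72″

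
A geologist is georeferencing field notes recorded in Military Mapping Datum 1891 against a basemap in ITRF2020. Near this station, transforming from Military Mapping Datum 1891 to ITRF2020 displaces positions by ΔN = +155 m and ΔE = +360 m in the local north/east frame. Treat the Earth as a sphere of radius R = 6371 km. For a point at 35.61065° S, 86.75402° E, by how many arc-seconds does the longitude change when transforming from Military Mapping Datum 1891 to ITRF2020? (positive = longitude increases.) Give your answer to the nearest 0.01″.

At latitude -35.61065°, cos φ = 0.812993.
One radian of longitude at latitude φ spans R cos φ, so Δλ = ΔE / (R cos φ) = 360.0 / (6371000 × 0.812993) = 6.9504e-05 rad = 14.336″.

Δλ = 14.34″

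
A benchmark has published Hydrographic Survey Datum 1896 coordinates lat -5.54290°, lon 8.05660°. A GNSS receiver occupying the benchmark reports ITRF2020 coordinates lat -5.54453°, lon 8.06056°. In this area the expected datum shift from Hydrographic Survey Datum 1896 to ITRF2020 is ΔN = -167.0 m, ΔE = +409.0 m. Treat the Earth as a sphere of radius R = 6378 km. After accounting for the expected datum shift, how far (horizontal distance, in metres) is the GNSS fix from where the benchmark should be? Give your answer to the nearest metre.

33 m

Observed coordinate differences: Δφ = -0.00163°, Δλ = +0.00396°.
Converting to metres (1° lat = 111317 m, cos φ = 0.995324): observed ΔN = -181.4 m, observed ΔE = 438.8 m.
Subtracting the expected shift leaves a residual of -181.4 − (-167.0) = -14.4 m north and 438.8 − (409.0) = 29.8 m east.
Residual distance = √((-14.4)² + 29.8²) = 33.1 m.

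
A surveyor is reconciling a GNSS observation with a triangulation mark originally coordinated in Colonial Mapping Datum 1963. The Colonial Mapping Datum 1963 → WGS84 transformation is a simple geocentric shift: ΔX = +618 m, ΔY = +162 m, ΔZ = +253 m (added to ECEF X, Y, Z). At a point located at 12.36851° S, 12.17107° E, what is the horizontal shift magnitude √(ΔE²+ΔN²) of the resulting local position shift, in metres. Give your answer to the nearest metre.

At φ = -12.36851°, λ = 12.17107°: sin φ = -0.214199, cos φ = 0.976790, sin λ = 0.210831, cos λ = 0.977522.
ΔE = −sin λ·ΔX + cos λ·ΔY = −(0.210831)·(618) + (0.977522)·(162) = 28.06 m.
ΔN = −sin φ cos λ·ΔX − sin φ sin λ·ΔY + cos φ·ΔZ = −(-0.214199)(0.977522)(618) − (-0.214199)(0.210831)(162) + (0.976790)(253) = 383.84 m.
Horizontal magnitude = √(ΔE² + ΔN²) = √(28.06² + 383.84²) = 384.87 m.

385 m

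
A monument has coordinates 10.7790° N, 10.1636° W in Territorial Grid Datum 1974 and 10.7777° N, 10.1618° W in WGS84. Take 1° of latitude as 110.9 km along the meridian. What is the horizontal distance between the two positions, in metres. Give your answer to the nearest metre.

243 m

Δφ = 10.7777° − 10.7790° = -0.0013°; Δλ = -10.1618° − -10.1636° = +0.0018°.
ΔN = Δφ × 110900 = -144.2 m; ΔE = Δλ × 110900 × cos(10.7790°) = +0.0018 × 110900 × 0.982356 = 196.1 m.
Distance = √(ΔE² + ΔN²) = √(196.1² + (-144.2)²) = 243.4 m.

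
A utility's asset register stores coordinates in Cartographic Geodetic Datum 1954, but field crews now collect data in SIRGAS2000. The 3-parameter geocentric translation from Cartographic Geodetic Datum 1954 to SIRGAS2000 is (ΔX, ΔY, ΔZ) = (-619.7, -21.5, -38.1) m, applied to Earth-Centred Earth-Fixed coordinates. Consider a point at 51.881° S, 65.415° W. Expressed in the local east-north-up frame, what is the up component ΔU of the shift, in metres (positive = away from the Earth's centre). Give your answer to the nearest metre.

The local up (radial) axis is (cos φ cos λ, cos φ sin λ, sin φ), giving ΔU = -159.153 + 12.069 + 29.974 = -117.11 m.

ΔU = -117 m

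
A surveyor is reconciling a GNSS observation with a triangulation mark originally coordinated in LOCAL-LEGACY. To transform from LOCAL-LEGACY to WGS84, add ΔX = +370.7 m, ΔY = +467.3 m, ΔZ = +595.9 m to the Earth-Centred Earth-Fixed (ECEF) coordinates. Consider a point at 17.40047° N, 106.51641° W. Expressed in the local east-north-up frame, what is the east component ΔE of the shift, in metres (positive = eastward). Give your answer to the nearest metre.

ΔE = 223 m

The local east axis at (φ, λ) is (−sin λ, cos λ, 0), so ΔE = −sin(-106.51641°)·370.7 + cos(-106.51641°)·467.3 = 222.56 m.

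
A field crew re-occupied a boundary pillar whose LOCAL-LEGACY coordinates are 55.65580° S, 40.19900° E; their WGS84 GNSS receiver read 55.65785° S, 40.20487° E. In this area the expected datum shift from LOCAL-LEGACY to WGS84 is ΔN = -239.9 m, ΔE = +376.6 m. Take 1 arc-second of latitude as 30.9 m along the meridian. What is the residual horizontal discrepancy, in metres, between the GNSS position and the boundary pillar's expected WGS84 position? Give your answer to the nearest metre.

Observed coordinate differences: Δφ = -0.00205°, Δλ = +0.00587°.
Converting to metres (1° lat = 111240 m, cos φ = 0.564163): observed ΔN = -228.0 m, observed ΔE = 368.4 m.
Subtracting the expected shift leaves a residual of -228.0 − (-239.9) = 11.9 m north and 368.4 − (376.6) = -8.2 m east.
Residual distance = √(11.9² + (-8.2)²) = 14.4 m.

14 m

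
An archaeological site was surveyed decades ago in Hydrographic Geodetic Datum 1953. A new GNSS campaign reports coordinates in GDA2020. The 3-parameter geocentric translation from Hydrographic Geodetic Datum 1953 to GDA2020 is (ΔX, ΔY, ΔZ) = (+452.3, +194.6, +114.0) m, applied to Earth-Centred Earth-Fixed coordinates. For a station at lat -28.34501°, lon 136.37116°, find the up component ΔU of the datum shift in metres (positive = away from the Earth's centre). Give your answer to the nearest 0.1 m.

ΔU = -224.1 m

The local up (radial) axis is (cos φ cos λ, cos φ sin λ, sin φ), giving ΔU = -288.134 + 118.172 − 54.125 = -224.09 m.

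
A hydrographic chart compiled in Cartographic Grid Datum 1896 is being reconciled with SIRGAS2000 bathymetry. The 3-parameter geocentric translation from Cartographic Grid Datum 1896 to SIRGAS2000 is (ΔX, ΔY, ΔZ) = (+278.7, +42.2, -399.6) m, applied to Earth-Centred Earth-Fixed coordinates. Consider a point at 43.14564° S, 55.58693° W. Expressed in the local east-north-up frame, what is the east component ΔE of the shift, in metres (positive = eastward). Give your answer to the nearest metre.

The local east axis at (φ, λ) is (−sin λ, cos λ, 0), so ΔE = −sin(-55.58693°)·278.7 + cos(-55.58693°)·42.2 = 253.77 m.

ΔE = 254 m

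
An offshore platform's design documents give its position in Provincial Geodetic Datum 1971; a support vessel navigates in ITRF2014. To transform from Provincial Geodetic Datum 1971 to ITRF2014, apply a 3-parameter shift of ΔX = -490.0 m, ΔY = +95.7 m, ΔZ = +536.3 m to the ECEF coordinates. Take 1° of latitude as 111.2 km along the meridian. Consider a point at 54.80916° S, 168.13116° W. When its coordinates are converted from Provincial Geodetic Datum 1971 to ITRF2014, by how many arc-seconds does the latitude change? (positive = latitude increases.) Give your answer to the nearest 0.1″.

Δφ = 22.2″

sin φ = -0.817237, cos φ = 0.576302, sin λ = -0.205672, cos λ = -0.978621.
North component: ΔN = −sin φ cos λ·ΔX − sin φ sin λ·ΔY + cos φ·ΔZ = −(-0.817237)(-0.978621)(-490.0) − (-0.817237)(-0.205672)(95.7) + (0.576302)(536.3) = 684.87 m.
1° of latitude spans 111200 m, so Δφ = 684.87 / 111200 × 3600 = 22.172″.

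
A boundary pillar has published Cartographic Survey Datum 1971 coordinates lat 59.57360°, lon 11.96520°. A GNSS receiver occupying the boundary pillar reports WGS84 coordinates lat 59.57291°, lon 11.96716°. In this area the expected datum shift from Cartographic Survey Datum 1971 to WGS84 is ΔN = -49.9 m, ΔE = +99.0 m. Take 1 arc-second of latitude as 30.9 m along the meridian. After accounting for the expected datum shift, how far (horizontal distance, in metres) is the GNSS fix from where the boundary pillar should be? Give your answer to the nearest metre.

Observed coordinate differences: Δφ = -0.00069°, Δλ = +0.00196°.
Converting to metres (1° lat = 111240 m, cos φ = 0.506431): observed ΔN = -76.8 m, observed ΔE = 110.4 m.
Subtracting the expected shift leaves a residual of -76.8 − (-49.9) = -26.9 m north and 110.4 − (99.0) = 11.4 m east.
Residual distance = √((-26.9)² + 11.4²) = 29.2 m.

29 m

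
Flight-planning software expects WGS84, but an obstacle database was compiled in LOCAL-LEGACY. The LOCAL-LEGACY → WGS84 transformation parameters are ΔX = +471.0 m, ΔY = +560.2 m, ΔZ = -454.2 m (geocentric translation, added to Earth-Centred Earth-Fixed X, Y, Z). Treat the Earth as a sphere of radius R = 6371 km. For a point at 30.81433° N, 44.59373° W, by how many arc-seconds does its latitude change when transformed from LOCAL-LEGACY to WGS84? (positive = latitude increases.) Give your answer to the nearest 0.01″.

Δφ = -11.67″

sin φ = 0.512258, cos φ = 0.858832, sin λ = -0.702075, cos λ = 0.712103.
North component: ΔN = −sin φ cos λ·ΔX − sin φ sin λ·ΔY + cos φ·ΔZ = −(0.512258)(0.712103)(471.0) − (0.512258)(-0.702075)(560.2) + (0.858832)(-454.2) = -360.42 m.
1° of latitude spans πR/180 = 111195 m, so Δφ = -360.42 / 111195 × 3600 = -11.669″.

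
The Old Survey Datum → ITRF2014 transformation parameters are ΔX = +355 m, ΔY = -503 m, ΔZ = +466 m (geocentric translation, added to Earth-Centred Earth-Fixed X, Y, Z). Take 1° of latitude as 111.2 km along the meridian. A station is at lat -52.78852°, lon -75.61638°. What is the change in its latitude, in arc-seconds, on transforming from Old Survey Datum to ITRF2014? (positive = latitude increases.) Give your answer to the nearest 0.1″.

sin φ = -0.796409, cos φ = 0.604759, sin λ = -0.968654, cos λ = 0.248413.
North component: ΔN = −sin φ cos λ·ΔX − sin φ sin λ·ΔY + cos φ·ΔZ = −(-0.796409)(0.248413)(355) − (-0.796409)(-0.968654)(-503) + (0.604759)(466) = 740.09 m.
1° of latitude spans 111200 m, so Δφ = 740.09 / 111200 × 3600 = 23.960″.

Δφ = 24.0″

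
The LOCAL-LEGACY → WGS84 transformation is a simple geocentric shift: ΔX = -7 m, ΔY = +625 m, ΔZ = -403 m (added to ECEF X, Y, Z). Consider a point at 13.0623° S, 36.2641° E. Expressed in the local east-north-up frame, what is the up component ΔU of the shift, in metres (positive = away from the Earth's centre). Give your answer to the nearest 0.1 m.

The local up (radial) axis is (cos φ cos λ, cos φ sin λ, sin φ), giving ΔU = -5.498 + 360.127 + 91.082 = 445.71 m.

ΔU = 445.7 m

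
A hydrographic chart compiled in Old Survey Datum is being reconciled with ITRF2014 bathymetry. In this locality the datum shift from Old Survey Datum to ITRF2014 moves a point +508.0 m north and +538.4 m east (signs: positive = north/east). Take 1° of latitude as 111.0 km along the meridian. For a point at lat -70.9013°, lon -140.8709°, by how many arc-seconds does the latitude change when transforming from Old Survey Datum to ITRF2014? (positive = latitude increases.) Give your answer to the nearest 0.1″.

Δφ = 16.5″

1° of latitude = 111.0 km, so Δφ = 508.0 / 111000 = 0.0045766° = 16.476″.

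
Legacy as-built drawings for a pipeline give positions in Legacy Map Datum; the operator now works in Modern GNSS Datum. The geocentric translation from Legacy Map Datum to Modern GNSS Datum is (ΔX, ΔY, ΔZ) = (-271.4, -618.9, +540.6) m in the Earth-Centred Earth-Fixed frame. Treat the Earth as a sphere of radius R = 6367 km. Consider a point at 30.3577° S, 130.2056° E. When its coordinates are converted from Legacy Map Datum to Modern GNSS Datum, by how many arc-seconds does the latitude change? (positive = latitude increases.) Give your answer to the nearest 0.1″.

sin φ = -0.505397, cos φ = 0.862887, sin λ = 0.763733, cos λ = -0.645532.
North component: ΔN = −sin φ cos λ·ΔX − sin φ sin λ·ΔY + cos φ·ΔZ = −(-0.505397)(-0.645532)(-271.4) − (-0.505397)(0.763733)(-618.9) + (0.862887)(540.6) = 316.13 m.
1° of latitude spans πR/180 = 111125 m, so Δφ = 316.13 / 111125 × 3600 = 10.241″.

Δφ = 10.2″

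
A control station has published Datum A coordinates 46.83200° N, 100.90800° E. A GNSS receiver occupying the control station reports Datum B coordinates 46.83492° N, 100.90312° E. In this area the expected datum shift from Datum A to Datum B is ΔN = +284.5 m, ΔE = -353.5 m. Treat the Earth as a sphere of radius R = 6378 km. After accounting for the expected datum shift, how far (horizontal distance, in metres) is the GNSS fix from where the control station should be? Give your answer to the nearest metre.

44 m

Observed coordinate differences: Δφ = +0.00292°, Δλ = -0.00488°.
Converting to metres (1° lat = 111317 m, cos φ = 0.684140): observed ΔN = 325.0 m, observed ΔE = -371.6 m.
Subtracting the expected shift leaves a residual of 325.0 − (284.5) = 40.5 m north and -371.6 − (-353.5) = -18.1 m east.
Residual distance = √(40.5² + (-18.1)²) = 44.4 m.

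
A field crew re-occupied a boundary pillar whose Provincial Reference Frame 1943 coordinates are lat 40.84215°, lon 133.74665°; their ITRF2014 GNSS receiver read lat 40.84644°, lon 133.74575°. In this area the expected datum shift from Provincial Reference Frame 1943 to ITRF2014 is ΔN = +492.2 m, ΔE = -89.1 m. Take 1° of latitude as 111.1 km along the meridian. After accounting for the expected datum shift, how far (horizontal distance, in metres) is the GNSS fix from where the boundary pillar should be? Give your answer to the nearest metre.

21 m

Observed coordinate differences: Δφ = +0.00429°, Δλ = -0.00090°.
Converting to metres (1° lat = 111100 m, cos φ = 0.756514): observed ΔN = 476.6 m, observed ΔE = -75.6 m.
Subtracting the expected shift leaves a residual of 476.6 − (492.2) = -15.6 m north and -75.6 − (-89.1) = 13.5 m east.
Residual distance = √((-15.6)² + 13.5²) = 20.6 m.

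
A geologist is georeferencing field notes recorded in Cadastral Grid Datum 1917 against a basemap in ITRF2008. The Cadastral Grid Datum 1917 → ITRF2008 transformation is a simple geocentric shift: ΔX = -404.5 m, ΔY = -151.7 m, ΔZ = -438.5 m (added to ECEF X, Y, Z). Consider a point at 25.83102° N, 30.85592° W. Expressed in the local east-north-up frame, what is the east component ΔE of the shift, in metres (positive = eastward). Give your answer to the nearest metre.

At φ = 25.83102°, λ = -30.85592°: sin φ = 0.435718, cos φ = 0.900083, sin λ = -0.512881, cos λ = 0.858460.
ΔE = −sin λ·ΔX + cos λ·ΔY = −(-0.512881)·(-404.5) + (0.858460)·(-151.7) = -337.69 m.

ΔE = -338 m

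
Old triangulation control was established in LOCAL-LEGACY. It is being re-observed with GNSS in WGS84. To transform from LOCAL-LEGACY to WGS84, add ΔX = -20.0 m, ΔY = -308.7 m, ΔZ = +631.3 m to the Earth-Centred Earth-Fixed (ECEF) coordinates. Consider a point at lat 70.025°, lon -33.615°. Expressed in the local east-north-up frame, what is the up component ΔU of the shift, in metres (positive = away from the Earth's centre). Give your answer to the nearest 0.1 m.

ΔU = 646.0 m

The local up (radial) axis is (cos φ cos λ, cos φ sin λ, sin φ), giving ΔU = -5.690 + 58.381 + 593.322 = 646.01 m.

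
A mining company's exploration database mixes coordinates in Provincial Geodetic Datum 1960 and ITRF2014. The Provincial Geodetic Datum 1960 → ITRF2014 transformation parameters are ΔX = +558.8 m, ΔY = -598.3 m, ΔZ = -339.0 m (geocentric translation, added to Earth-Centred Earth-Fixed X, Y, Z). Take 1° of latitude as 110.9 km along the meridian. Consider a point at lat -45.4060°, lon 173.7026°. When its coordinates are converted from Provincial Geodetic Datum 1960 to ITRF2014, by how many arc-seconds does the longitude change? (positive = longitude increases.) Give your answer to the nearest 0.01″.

Δλ = 24.66″

sin φ = -0.712100, cos φ = 0.702078, sin λ = 0.109689, cos λ = -0.993966.
East component: ΔE = −sin λ·ΔX + cos λ·ΔY = −(0.109689)(558.8) + (-0.993966)(-598.3) = 533.40 m.
1° of latitude spans 110900 m; at latitude φ, 1° of longitude spans that × cos φ = 77860.5 m, so Δλ = 533.40 / 77860.5 × 3600 = 24.662″.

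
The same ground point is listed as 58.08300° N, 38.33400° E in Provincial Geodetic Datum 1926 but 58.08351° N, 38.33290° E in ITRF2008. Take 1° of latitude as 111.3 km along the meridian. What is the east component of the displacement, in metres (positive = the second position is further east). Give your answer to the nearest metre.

ΔE = -65 m

Δφ = 58.08351° − 58.08300° = +0.00051°; Δλ = 38.33290° − 38.33400° = -0.00110°.
ΔN = Δφ × 111300 = 56.8 m; ΔE = Δλ × 111300 × cos(58.08300°) = -0.00110 × 111300 × 0.528690 = -64.7 m.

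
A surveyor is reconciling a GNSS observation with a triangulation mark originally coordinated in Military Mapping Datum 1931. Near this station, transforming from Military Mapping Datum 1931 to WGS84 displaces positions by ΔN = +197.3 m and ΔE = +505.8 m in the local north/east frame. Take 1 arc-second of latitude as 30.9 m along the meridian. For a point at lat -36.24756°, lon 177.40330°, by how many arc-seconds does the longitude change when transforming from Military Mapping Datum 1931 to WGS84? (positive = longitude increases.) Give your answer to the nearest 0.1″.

Δλ = 20.3″

At latitude -36.24756°, cos φ = 0.806470.
1″ of longitude at this latitude = 30.90 × cos φ = 24.9199 m, so Δλ = 505.8 / 24.9199 = 20.297″.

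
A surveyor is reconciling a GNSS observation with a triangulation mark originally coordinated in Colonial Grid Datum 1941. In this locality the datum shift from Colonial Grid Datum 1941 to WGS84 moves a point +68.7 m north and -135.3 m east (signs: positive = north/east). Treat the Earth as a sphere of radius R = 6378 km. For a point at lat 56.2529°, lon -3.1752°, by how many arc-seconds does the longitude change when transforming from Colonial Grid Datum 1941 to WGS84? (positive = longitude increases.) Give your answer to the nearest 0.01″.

Δλ = -7.88″

At latitude 56.2529°, cos φ = 0.555528.
One radian of longitude at latitude φ spans R cos φ, so Δλ = ΔE / (R cos φ) = -135.3 / (6378000 × 0.555528) = -3.8186e-05 rad = -7.876″.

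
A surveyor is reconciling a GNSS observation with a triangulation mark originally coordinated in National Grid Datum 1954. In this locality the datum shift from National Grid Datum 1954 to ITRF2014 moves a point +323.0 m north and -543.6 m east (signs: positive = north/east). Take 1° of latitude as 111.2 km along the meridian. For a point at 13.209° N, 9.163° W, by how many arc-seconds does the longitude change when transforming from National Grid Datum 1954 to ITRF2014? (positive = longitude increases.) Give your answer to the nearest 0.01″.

At latitude 13.209°, cos φ = 0.973543.
1° of longitude at this latitude = 111.2 × cos φ = 108.26 km, so Δλ = -543.6 / 108258.0 = -0.0050213° = -18.077″.

Δλ = -18.08″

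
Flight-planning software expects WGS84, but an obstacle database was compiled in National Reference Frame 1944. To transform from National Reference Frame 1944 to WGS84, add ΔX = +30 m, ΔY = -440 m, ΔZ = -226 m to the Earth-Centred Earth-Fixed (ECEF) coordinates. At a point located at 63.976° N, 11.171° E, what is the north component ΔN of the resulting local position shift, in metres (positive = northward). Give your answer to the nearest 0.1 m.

At φ = 63.976°, λ = 11.171°: sin φ = 0.898610, cos φ = 0.438748, sin λ = 0.193738, cos λ = 0.981053.
ΔN = −sin φ cos λ·ΔX − sin φ sin λ·ΔY + cos φ·ΔZ = −(0.898610)(0.981053)(30) − (0.898610)(0.193738)(-440) + (0.438748)(-226) = -49.00 m.

ΔN = -49.0 m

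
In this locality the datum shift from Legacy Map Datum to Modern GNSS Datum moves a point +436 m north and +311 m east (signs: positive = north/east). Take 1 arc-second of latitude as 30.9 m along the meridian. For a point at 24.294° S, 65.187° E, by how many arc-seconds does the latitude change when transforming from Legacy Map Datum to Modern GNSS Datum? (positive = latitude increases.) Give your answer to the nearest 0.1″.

Δφ = 14.1″

1″ of latitude = 30.90 m, so Δφ = 436.0 / 30.90 = 14.110″.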